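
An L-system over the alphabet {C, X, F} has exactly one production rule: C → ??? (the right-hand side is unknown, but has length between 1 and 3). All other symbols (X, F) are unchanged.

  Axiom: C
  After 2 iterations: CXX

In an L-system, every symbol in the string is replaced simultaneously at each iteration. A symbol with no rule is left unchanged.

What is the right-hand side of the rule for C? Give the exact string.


Trying C → CX:
  Step 0: C
  Step 1: CX
  Step 2: CXX
Matches the given result.

Answer: CX


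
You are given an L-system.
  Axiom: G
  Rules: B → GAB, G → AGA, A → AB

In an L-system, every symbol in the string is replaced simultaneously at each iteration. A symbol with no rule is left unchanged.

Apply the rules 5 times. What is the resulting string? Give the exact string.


Answer: ABGABAGAABGABABAGAABABGABAGAABGABABGABAGAABGABABGABABAGAABABGABABGABAGAABGABABGABAGAABGABABAGAABABGABAGAABGAB

Derivation:
Step 0: G
Step 1: AGA
Step 2: ABAGAAB
Step 3: ABGABABAGAABABGAB
Step 4: ABGABAGAABGABABGABABAGAABABGABABGABAGAABGAB
Step 5: ABGABAGAABGABABAGAABABGABAGAABGABABGABAGAABGABABGABABAGAABABGABABGABAGAABGABABGABAGAABGABABAGAABABGABAGAABGAB


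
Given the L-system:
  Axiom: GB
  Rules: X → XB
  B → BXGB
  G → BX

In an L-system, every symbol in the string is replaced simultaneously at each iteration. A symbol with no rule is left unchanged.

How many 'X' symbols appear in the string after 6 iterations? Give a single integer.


Final string: BXGBXBBXBXGBXBBXGBBXGBXBBXGBXBBXBXGBXBBXGBBXGBXBBXBXGBBXGBXBBXBXGBXBBXGBBXGBXBBXBXGBXBBXGBBXGBXBBXGBXBBXBXGBXBBXGBBXGBXBBXBXGBBXGBXBBXBXGBXBBXGBBXGBXBBXGBXBBXBXGBBXGBXBBXBXGBXBBXGBBXGBXBBXGBXBBXBXGBXBBXGBBXGBXBBXBXGBBXGBXBBXBXGBXBBXGBBXGBXBBXGBXBBXBXGBXBBXGBBXGBXBBXBXGBBXGBXBBXBXGBXBBXGBBXGBXBBXBXGBXBBXGBBXGBXBBXGBXBBXBXGBXBBXGBBXGBXBBXBXGBBXGBXBBXBXGBXBBXGBBXGBXBBXGBXBBXBXGBBXGBXBBXBXGBXBBXGBBXGBXBBXGBXBBXBXGBXBBXGBBXGBXBBXBXGBBXGBXBBXBXGBXBBXGBBXGBXBBXBXGBXBBXGBBXGBXBBXGBXBBXBXGBBXGBXBBXBXGBXBBXGBBXGBXBBXGBXBBXBXGBXBBXGBBXGBXBBXBXGBBXGBXBBXBXGBXBBXGBBXGBXBBXBXGBXBBXGBBXGBXBBXGBXBBXBXGBXBBXGBBXGBXBBXBXGBBXGBXBBXBXGBXBBXGBBXGBXBBXGBXBBXBXGBBXGBXBBXBXGBXBBXGBBXGBXBBXGBXBBXBXGBXBBXGBBXGBXBBXBXGBBXGBXBBXBXGBXBBXGBBXGBXBBXGBXBBXBXGBXBBXGBBXGBXBBXBXGBBXGBXBBXBXGBXBBXGBBXGBXBBXBXGBXBBXGBBXGBXBBXGBXBBXBXGBXBBXGBBXGBXBBXBXGBBXGBXBBXBXGBXBBXGBBXGBXBBXGBXBBXBXGBBXGBXBBXBXGBXBBXGBBXGBXBBXGBXBBXBXGBXBBXGBBXGBXBBXBXGBBXGBXBBXBXGBXBBXGBBXGBXBBXBXGBXBBXGBBXGBXBBXGBXBBXBXGBBXGBXBBXBXGBXBBXGBBXGBXBBXGBXBBXBXGBXBBXGBBXGBXBBXBXGBBXGBXBBXBXGBXBBXGBBXGBXBBXBXGBXBBXGBBXGBXBBXGBXBBXBXGBXBBXGBBXGBXBBXBXGBBXGBXBBXBXGBXBBXGBBXGBXBBXGBXBBXBXGBBXGBXBBXBXGBXBBXGBBXGBXBBXGBXBBXBXGBXBBXGBBXGBXBBXBXGBBXGBXBBXBXGBXBBXGBBXGBXBBXBXGBXBBXGBBXGBXBBXGBXBBXBXGBXBBXGBBXGBXBBXBXGBBXGBXBBXBXGBXBBXGBBXGBXBBXGBXBBXBXGBBXGBXBBXBXGBXBBXGBBXGBXBBXGBXBBXBXGBXBBXGBBXGBXBBXBXGBBXGBXBBXBXGBXBBXGBBXGBXBBXGBXBBXBXGBXBBXGBBXGBXBBXBXGBBXGBXBBXBXGBXBBXGBBXGBXBBXBXGBXBBXGBBXGBXBBXGBXBBXBXGB
Count of 'X': 486

Answer: 486


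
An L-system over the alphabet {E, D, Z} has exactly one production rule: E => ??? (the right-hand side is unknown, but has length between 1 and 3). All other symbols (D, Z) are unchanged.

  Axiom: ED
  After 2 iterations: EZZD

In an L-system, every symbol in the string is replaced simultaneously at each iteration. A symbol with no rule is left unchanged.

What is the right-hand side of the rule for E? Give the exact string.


Trying E => EZ:
  Step 0: ED
  Step 1: EZD
  Step 2: EZZD
Matches the given result.

Answer: EZ


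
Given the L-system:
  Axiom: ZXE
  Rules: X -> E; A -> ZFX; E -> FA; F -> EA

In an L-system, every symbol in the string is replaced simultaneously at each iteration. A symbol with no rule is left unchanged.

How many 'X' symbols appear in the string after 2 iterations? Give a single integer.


Answer: 1

Derivation:
Step 0: ZXE  (1 'X')
Step 1: ZEFA  (0 'X')
Step 2: ZFAEAZFX  (1 'X')


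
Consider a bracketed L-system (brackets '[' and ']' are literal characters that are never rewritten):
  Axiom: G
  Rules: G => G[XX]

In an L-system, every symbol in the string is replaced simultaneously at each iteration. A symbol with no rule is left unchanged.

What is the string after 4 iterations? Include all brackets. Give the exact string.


Answer: G[XX][XX][XX][XX]

Derivation:
Step 0: G
Step 1: G[XX]
Step 2: G[XX][XX]
Step 3: G[XX][XX][XX]
Step 4: G[XX][XX][XX][XX]


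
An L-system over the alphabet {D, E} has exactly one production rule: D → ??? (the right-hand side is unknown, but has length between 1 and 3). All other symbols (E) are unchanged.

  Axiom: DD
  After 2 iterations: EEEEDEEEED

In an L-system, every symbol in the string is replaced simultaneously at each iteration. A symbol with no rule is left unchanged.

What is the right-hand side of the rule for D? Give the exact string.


Trying D → EED:
  Step 0: DD
  Step 1: EEDEED
  Step 2: EEEEDEEEED
Matches the given result.

Answer: EED


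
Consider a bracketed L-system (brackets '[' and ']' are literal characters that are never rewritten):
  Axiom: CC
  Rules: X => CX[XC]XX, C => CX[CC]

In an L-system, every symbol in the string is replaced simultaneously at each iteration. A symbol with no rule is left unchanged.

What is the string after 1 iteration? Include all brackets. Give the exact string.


Step 0: CC
Step 1: CX[CC]CX[CC]

Answer: CX[CC]CX[CC]


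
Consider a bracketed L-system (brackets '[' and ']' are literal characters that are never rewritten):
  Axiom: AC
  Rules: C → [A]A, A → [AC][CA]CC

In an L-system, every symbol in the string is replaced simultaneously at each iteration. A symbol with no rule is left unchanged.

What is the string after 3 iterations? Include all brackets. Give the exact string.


Answer: [[[AC][CA]CC[A]A][[A]A[AC][CA]CC][A]A[A]A[[AC][CA]CC][AC][CA]CC][[[AC][CA]CC][AC][CA]CC[[AC][CA]CC[A]A][[A]A[AC][CA]CC][A]A[A]A][[AC][CA]CC][AC][CA]CC[[AC][CA]CC][AC][CA]CC[[[AC][CA]CC[A]A][[A]A[AC][CA]CC][A]A[A]A][[AC][CA]CC[A]A][[A]A[AC][CA]CC][A]A[A]A

Derivation:
Step 0: AC
Step 1: [AC][CA]CC[A]A
Step 2: [[AC][CA]CC[A]A][[A]A[AC][CA]CC][A]A[A]A[[AC][CA]CC][AC][CA]CC
Step 3: [[[AC][CA]CC[A]A][[A]A[AC][CA]CC][A]A[A]A[[AC][CA]CC][AC][CA]CC][[[AC][CA]CC][AC][CA]CC[[AC][CA]CC[A]A][[A]A[AC][CA]CC][A]A[A]A][[AC][CA]CC][AC][CA]CC[[AC][CA]CC][AC][CA]CC[[[AC][CA]CC[A]A][[A]A[AC][CA]CC][A]A[A]A][[AC][CA]CC[A]A][[A]A[AC][CA]CC][A]A[A]A


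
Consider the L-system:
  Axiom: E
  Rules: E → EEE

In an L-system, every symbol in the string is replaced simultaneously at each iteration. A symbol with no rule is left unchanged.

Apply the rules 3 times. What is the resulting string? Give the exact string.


Answer: EEEEEEEEEEEEEEEEEEEEEEEEEEE

Derivation:
Step 0: E
Step 1: EEE
Step 2: EEEEEEEEE
Step 3: EEEEEEEEEEEEEEEEEEEEEEEEEEE


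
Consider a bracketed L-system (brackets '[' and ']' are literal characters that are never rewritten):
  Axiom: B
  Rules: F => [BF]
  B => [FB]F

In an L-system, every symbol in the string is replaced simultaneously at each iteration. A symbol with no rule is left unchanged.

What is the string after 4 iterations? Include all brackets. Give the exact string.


Step 0: B
Step 1: [FB]F
Step 2: [[BF][FB]F][BF]
Step 3: [[[FB]F[BF]][[BF][FB]F][BF]][[FB]F[BF]]
Step 4: [[[[BF][FB]F][BF][[FB]F[BF]]][[[FB]F[BF]][[BF][FB]F][BF]][[FB]F[BF]]][[[BF][FB]F][BF][[FB]F[BF]]]

Answer: [[[[BF][FB]F][BF][[FB]F[BF]]][[[FB]F[BF]][[BF][FB]F][BF]][[FB]F[BF]]][[[BF][FB]F][BF][[FB]F[BF]]]


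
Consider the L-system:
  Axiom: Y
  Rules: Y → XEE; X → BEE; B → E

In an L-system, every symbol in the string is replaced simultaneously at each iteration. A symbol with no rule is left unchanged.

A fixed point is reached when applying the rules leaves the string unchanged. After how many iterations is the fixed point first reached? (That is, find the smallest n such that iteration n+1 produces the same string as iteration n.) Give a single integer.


Answer: 3

Derivation:
Step 0: Y
Step 1: XEE
Step 2: BEEEE
Step 3: EEEEE
Step 4: EEEEE  (unchanged — fixed point at step 3)


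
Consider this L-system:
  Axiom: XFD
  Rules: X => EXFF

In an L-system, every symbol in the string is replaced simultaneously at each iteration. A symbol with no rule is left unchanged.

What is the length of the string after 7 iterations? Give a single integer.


Step 0: length = 3
Step 1: length = 6
Step 2: length = 9
Step 3: length = 12
Step 4: length = 15
Step 5: length = 18
Step 6: length = 21
Step 7: length = 24

Answer: 24


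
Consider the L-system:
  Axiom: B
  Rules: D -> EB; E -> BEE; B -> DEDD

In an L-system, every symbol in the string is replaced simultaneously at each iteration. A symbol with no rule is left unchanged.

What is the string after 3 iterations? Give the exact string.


Answer: BEEDEDDDEDDBEEBEEBEEDEDDBEEDEDD

Derivation:
Step 0: B
Step 1: DEDD
Step 2: EBBEEEBEB
Step 3: BEEDEDDDEDDBEEBEEBEEDEDDBEEDEDD


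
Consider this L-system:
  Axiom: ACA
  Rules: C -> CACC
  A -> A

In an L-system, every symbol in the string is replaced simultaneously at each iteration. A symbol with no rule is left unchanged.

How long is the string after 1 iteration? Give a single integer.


Step 0: length = 3
Step 1: length = 6

Answer: 6


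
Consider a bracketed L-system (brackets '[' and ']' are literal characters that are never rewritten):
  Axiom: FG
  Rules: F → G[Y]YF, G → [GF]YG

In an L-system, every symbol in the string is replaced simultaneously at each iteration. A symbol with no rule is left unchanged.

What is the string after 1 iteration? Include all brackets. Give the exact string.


Step 0: FG
Step 1: G[Y]YF[GF]YG

Answer: G[Y]YF[GF]YG


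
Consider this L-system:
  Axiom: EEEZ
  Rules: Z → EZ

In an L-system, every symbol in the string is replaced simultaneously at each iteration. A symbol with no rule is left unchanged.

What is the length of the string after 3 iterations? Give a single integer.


Answer: 7

Derivation:
Step 0: length = 4
Step 1: length = 5
Step 2: length = 6
Step 3: length = 7


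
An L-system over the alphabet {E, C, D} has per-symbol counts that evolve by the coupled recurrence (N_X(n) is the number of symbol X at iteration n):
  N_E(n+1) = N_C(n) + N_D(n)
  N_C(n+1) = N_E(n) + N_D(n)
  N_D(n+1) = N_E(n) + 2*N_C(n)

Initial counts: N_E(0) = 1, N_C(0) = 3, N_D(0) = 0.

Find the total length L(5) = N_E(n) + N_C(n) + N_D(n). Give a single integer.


Answer: 293

Derivation:
Step 0: N_E=1, N_C=3, N_D=0, L=4
Step 1: N_E=3, N_C=1, N_D=7, L=11
Step 2: N_E=8, N_C=10, N_D=5, L=23
Step 3: N_E=15, N_C=13, N_D=28, L=56
Step 4: N_E=41, N_C=43, N_D=41, L=125
Step 5: N_E=84, N_C=82, N_D=127, L=293


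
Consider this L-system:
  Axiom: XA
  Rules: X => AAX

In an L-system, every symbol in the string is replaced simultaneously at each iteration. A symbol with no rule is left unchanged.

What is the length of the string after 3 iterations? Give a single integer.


Step 0: length = 2
Step 1: length = 4
Step 2: length = 6
Step 3: length = 8

Answer: 8


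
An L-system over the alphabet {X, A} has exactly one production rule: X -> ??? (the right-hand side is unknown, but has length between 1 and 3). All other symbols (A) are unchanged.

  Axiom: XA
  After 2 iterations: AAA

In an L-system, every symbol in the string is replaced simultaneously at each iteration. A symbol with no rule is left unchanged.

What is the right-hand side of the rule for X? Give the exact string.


Answer: AA

Derivation:
Trying X -> AA:
  Step 0: XA
  Step 1: AAA
  Step 2: AAA
Matches the given result.


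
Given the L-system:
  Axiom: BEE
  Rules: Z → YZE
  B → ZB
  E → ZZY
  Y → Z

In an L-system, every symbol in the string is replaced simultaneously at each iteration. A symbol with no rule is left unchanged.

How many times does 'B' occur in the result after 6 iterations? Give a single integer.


Step 0: BEE  (1 'B')
Step 1: ZBZZYZZY  (1 'B')
Step 2: YZEZBYZEYZEZYZEYZEZ  (1 'B')
Step 3: ZYZEZZYYZEZBZYZEZZYZYZEZZYYZEZYZEZZYZYZEZZYYZE  (1 'B')
Step 4: YZEZYZEZZYYZEYZEZZYZEZZYYZEZBYZEZYZEZZYYZEYZEZYZEZYZEZZYYZEYZEZZYZEZZYYZEZYZEZZYYZEYZEZYZEZYZEZZYYZEYZEZZYZEZZY  (1 'B')
Step 5: ZYZEZZYYZEZYZEZZYYZEYZEZZYZEZZYZYZEZZYYZEYZEZYZEZZYYZEYZEZZYZEZZYYZEZBZYZEZZYYZEZYZEZZYYZEYZEZZYZEZZYZYZEZZYYZEZYZEZZYYZEZYZEZZYYZEYZEZZYZEZZYZYZEZZYYZEYZEZYZEZZYYZEYZEZZYZEZZYYZEZYZEZZYYZEYZEZZYZEZZYZYZEZZYYZEZYZEZZYYZEZYZEZZYYZEYZEZZYZEZZYZYZEZZYYZEYZEZYZEZZYYZEYZEZ  (1 'B')
Step 6: YZEZYZEZZYYZEYZEZZYZEZZYYZEZYZEZZYYZEYZEZZYZEZZYZYZEZZYYZEYZEZYZEZZYYZEYZEZYZEZYZEZZYYZEYZEZZYZEZZYZYZEZZYYZEZYZEZZYYZEYZEZZYZEZZYZYZEZZYYZEYZEZYZEZZYYZEYZEZZYZEZZYYZEZBYZEZYZEZZYYZEYZEZZYZEZZYYZEZYZEZZYYZEYZEZZYZEZZYZYZEZZYYZEYZEZYZEZZYYZEYZEZYZEZYZEZZYYZEYZEZZYZEZZYYZEZYZEZZYYZEYZEZZYZEZZYYZEZYZEZZYYZEYZEZZYZEZZYZYZEZZYYZEYZEZYZEZZYYZEYZEZYZEZYZEZZYYZEYZEZZYZEZZYZYZEZZYYZEZYZEZZYYZEYZEZZYZEZZYZYZEZZYYZEYZEZYZEZZYYZEYZEZZYZEZZYYZEZYZEZZYYZEYZEZZYZEZZYZYZEZZYYZEYZEZYZEZZYYZEYZEZYZEZYZEZZYYZEYZEZZYZEZZYYZEZYZEZZYYZEYZEZZYZEZZYYZEZYZEZZYYZEYZEZZYZEZZYZYZEZZYYZEYZEZYZEZZYYZEYZEZYZEZYZEZZYYZEYZEZZYZEZZYZYZEZZYYZEZYZEZZYYZEYZEZZYZEZZYZYZEZZYYZE  (1 'B')

Answer: 1


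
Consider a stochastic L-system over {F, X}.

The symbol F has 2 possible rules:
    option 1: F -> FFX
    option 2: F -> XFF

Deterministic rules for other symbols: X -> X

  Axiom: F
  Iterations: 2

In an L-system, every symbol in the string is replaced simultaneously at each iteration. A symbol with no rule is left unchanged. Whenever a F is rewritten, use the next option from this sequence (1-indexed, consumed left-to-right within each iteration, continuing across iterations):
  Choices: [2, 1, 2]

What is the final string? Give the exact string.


Step 0: F
Step 1: XFF  (used choices [2])
Step 2: XFFXXFF  (used choices [1, 2])

Answer: XFFXXFF


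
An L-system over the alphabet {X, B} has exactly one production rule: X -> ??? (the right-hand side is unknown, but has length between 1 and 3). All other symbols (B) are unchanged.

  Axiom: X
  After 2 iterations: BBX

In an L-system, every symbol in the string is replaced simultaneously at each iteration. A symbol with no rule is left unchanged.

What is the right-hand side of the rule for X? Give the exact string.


Answer: BX

Derivation:
Trying X -> BX:
  Step 0: X
  Step 1: BX
  Step 2: BBX
Matches the given result.


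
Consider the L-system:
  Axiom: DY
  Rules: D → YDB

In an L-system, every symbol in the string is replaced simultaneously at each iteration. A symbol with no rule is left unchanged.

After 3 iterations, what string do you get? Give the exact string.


Answer: YYYDBBBY

Derivation:
Step 0: DY
Step 1: YDBY
Step 2: YYDBBY
Step 3: YYYDBBBY


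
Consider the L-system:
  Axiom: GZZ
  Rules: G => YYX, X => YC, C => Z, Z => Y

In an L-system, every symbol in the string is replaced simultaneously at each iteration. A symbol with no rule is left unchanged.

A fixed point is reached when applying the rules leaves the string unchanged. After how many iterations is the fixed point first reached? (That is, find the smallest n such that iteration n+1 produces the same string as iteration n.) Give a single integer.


Answer: 4

Derivation:
Step 0: GZZ
Step 1: YYXYY
Step 2: YYYCYY
Step 3: YYYZYY
Step 4: YYYYYY
Step 5: YYYYYY  (unchanged — fixed point at step 4)


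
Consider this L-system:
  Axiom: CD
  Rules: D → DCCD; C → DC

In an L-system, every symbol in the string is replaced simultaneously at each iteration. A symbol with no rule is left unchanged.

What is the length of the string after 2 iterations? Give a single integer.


Answer: 18

Derivation:
Step 0: length = 2
Step 1: length = 6
Step 2: length = 18


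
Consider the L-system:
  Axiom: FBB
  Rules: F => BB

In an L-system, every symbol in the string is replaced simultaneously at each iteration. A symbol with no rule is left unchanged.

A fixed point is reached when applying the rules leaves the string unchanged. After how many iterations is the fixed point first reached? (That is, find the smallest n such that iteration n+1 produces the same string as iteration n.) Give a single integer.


Answer: 1

Derivation:
Step 0: FBB
Step 1: BBBB
Step 2: BBBB  (unchanged — fixed point at step 1)


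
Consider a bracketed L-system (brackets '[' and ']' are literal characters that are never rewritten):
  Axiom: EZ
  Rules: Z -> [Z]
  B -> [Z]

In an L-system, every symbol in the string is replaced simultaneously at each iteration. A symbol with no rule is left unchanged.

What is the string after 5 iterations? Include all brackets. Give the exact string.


Step 0: EZ
Step 1: E[Z]
Step 2: E[[Z]]
Step 3: E[[[Z]]]
Step 4: E[[[[Z]]]]
Step 5: E[[[[[Z]]]]]

Answer: E[[[[[Z]]]]]


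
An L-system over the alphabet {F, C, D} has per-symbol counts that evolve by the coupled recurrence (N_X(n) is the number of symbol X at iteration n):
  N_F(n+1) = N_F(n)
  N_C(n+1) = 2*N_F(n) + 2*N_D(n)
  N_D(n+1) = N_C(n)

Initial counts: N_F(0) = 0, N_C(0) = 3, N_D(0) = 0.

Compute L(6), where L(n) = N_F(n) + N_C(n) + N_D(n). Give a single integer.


Answer: 24

Derivation:
Step 0: N_F=0, N_C=3, N_D=0, L=3
Step 1: N_F=0, N_C=0, N_D=3, L=3
Step 2: N_F=0, N_C=6, N_D=0, L=6
Step 3: N_F=0, N_C=0, N_D=6, L=6
Step 4: N_F=0, N_C=12, N_D=0, L=12
Step 5: N_F=0, N_C=0, N_D=12, L=12
Step 6: N_F=0, N_C=24, N_D=0, L=24


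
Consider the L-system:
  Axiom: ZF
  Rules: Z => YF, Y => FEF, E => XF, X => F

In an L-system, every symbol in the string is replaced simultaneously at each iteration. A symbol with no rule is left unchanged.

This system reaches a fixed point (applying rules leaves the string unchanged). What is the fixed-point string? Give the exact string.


Step 0: ZF
Step 1: YFF
Step 2: FEFFF
Step 3: FXFFFF
Step 4: FFFFFF
Step 5: FFFFFF  (unchanged — fixed point at step 4)

Answer: FFFFFF


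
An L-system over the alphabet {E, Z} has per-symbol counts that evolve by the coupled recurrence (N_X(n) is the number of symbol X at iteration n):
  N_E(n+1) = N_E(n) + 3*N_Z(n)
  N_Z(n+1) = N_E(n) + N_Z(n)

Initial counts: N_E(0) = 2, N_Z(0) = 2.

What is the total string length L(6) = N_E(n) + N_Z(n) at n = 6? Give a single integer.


Step 0: N_E=2, N_Z=2, L=4
Step 1: N_E=8, N_Z=4, L=12
Step 2: N_E=20, N_Z=12, L=32
Step 3: N_E=56, N_Z=32, L=88
Step 4: N_E=152, N_Z=88, L=240
Step 5: N_E=416, N_Z=240, L=656
Step 6: N_E=1136, N_Z=656, L=1792

Answer: 1792


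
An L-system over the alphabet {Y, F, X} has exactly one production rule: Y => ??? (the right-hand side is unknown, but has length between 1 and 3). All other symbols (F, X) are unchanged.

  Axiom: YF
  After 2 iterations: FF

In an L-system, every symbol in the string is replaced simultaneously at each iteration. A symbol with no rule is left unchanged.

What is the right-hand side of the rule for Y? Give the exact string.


Trying Y => F:
  Step 0: YF
  Step 1: FF
  Step 2: FF
Matches the given result.

Answer: F


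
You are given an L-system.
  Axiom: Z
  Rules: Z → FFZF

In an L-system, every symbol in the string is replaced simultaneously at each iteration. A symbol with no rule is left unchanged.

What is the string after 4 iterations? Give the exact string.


Answer: FFFFFFFFZFFFF

Derivation:
Step 0: Z
Step 1: FFZF
Step 2: FFFFZFF
Step 3: FFFFFFZFFF
Step 4: FFFFFFFFZFFFF


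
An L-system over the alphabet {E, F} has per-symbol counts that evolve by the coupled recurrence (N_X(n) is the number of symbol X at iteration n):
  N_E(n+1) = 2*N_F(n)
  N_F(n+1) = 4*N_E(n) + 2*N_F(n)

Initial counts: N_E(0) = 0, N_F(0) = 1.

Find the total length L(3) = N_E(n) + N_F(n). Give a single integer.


Step 0: N_E=0, N_F=1, L=1
Step 1: N_E=2, N_F=2, L=4
Step 2: N_E=4, N_F=12, L=16
Step 3: N_E=24, N_F=40, L=64

Answer: 64


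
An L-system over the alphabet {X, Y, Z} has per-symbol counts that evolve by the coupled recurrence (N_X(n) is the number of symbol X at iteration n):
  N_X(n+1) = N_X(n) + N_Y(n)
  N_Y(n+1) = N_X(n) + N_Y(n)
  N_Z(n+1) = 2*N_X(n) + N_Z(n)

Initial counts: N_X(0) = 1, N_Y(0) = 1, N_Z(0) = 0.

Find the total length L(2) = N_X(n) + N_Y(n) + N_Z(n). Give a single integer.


Answer: 14

Derivation:
Step 0: N_X=1, N_Y=1, N_Z=0, L=2
Step 1: N_X=2, N_Y=2, N_Z=2, L=6
Step 2: N_X=4, N_Y=4, N_Z=6, L=14


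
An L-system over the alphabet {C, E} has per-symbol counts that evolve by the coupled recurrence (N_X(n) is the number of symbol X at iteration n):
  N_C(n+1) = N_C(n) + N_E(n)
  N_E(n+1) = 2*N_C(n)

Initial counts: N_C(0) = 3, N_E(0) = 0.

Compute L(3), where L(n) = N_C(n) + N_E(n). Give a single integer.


Step 0: N_C=3, N_E=0, L=3
Step 1: N_C=3, N_E=6, L=9
Step 2: N_C=9, N_E=6, L=15
Step 3: N_C=15, N_E=18, L=33

Answer: 33


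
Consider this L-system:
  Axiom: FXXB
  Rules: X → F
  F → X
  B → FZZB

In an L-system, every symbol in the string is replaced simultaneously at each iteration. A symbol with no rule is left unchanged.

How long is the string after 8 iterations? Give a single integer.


Step 0: length = 4
Step 1: length = 7
Step 2: length = 10
Step 3: length = 13
Step 4: length = 16
Step 5: length = 19
Step 6: length = 22
Step 7: length = 25
Step 8: length = 28

Answer: 28


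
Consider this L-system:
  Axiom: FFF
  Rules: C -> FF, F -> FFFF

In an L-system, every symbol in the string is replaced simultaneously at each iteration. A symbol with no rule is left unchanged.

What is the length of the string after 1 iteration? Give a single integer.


Step 0: length = 3
Step 1: length = 12

Answer: 12


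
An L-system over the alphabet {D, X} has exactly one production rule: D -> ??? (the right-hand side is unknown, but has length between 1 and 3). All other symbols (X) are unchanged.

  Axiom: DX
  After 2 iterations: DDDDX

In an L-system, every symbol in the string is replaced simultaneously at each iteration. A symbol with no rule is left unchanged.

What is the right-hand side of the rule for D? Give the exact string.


Trying D -> DD:
  Step 0: DX
  Step 1: DDX
  Step 2: DDDDX
Matches the given result.

Answer: DD


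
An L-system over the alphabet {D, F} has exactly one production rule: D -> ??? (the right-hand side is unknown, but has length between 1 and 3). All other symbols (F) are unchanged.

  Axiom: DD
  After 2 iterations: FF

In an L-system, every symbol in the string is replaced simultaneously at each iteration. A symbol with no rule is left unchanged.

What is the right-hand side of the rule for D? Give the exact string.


Answer: F

Derivation:
Trying D -> F:
  Step 0: DD
  Step 1: FF
  Step 2: FF
Matches the given result.


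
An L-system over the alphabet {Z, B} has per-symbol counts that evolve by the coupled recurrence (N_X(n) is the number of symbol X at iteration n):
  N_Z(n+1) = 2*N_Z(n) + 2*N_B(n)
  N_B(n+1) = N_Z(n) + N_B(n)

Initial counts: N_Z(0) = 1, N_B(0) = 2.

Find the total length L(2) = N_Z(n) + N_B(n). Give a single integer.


Step 0: N_Z=1, N_B=2, L=3
Step 1: N_Z=6, N_B=3, L=9
Step 2: N_Z=18, N_B=9, L=27

Answer: 27


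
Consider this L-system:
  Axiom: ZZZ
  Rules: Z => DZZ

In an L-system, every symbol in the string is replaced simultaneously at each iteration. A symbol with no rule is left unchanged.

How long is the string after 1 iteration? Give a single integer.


Answer: 9

Derivation:
Step 0: length = 3
Step 1: length = 9


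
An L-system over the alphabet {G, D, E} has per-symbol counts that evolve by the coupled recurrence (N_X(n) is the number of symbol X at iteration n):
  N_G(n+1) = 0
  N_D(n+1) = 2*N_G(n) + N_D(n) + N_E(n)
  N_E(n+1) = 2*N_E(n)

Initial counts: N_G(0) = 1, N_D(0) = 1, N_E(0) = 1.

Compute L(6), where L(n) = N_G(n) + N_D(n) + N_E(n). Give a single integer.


Step 0: N_G=1, N_D=1, N_E=1, L=3
Step 1: N_G=0, N_D=4, N_E=2, L=6
Step 2: N_G=0, N_D=6, N_E=4, L=10
Step 3: N_G=0, N_D=10, N_E=8, L=18
Step 4: N_G=0, N_D=18, N_E=16, L=34
Step 5: N_G=0, N_D=34, N_E=32, L=66
Step 6: N_G=0, N_D=66, N_E=64, L=130

Answer: 130


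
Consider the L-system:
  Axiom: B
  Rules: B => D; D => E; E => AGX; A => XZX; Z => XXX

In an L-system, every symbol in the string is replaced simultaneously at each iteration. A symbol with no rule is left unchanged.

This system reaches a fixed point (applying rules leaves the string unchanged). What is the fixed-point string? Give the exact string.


Answer: XXXXXGX

Derivation:
Step 0: B
Step 1: D
Step 2: E
Step 3: AGX
Step 4: XZXGX
Step 5: XXXXXGX
Step 6: XXXXXGX  (unchanged — fixed point at step 5)


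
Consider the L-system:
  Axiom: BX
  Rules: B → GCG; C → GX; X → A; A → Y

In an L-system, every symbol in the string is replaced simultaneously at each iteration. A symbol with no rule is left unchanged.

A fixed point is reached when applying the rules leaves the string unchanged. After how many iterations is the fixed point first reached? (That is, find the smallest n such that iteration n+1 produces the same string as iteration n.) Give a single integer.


Step 0: BX
Step 1: GCGA
Step 2: GGXGY
Step 3: GGAGY
Step 4: GGYGY
Step 5: GGYGY  (unchanged — fixed point at step 4)

Answer: 4


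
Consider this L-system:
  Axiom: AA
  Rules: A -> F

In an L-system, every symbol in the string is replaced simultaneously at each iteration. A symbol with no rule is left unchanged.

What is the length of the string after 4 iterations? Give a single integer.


Step 0: length = 2
Step 1: length = 2
Step 2: length = 2
Step 3: length = 2
Step 4: length = 2

Answer: 2


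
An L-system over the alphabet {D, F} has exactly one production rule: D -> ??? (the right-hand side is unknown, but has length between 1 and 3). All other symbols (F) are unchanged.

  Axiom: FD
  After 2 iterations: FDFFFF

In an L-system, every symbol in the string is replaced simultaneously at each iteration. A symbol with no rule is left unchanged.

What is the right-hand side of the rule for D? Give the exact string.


Trying D -> DFF:
  Step 0: FD
  Step 1: FDFF
  Step 2: FDFFFF
Matches the given result.

Answer: DFF


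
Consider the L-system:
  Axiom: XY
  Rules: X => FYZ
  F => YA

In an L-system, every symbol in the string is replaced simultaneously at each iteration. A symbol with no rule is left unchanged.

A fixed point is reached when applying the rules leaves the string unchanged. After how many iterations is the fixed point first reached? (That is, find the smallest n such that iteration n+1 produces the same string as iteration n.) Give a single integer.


Step 0: XY
Step 1: FYZY
Step 2: YAYZY
Step 3: YAYZY  (unchanged — fixed point at step 2)

Answer: 2


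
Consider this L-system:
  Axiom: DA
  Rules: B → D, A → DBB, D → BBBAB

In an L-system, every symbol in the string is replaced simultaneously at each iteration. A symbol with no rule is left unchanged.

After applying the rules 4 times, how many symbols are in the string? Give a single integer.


Answer: 86

Derivation:
Step 0: length = 2
Step 1: length = 8
Step 2: length = 14
Step 3: length = 44
Step 4: length = 86


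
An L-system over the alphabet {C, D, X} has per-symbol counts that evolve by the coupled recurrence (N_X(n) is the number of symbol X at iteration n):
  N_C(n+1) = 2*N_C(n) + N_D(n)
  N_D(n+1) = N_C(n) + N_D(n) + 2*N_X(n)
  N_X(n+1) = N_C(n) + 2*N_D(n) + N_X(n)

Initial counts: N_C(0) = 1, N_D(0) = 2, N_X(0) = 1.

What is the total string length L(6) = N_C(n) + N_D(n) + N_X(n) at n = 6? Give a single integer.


Answer: 9284

Derivation:
Step 0: N_C=1, N_D=2, N_X=1, L=4
Step 1: N_C=4, N_D=5, N_X=6, L=15
Step 2: N_C=13, N_D=21, N_X=20, L=54
Step 3: N_C=47, N_D=74, N_X=75, L=196
Step 4: N_C=168, N_D=271, N_X=270, L=709
Step 5: N_C=607, N_D=979, N_X=980, L=2566
Step 6: N_C=2193, N_D=3546, N_X=3545, L=9284


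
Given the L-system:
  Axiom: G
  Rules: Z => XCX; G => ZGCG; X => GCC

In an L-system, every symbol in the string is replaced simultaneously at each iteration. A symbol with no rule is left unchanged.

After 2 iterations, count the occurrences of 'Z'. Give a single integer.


Answer: 2

Derivation:
Step 0: G  (0 'Z')
Step 1: ZGCG  (1 'Z')
Step 2: XCXZGCGCZGCG  (2 'Z')


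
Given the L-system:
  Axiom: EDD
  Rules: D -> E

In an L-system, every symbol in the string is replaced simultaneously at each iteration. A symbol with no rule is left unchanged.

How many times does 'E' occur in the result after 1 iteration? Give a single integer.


Step 0: EDD  (1 'E')
Step 1: EEE  (3 'E')

Answer: 3


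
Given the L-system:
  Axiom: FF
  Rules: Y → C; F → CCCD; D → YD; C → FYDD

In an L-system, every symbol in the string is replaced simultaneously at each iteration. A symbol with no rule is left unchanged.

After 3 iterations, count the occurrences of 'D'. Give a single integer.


Answer: 20

Derivation:
Step 0: FF  (0 'D')
Step 1: CCCDCCCD  (2 'D')
Step 2: FYDDFYDDFYDDYDFYDDFYDDFYDDYD  (14 'D')
Step 3: CCCDCYDYDCCCDCYDYDCCCDCYDYDCYDCCCDCYDYDCCCDCYDYDCCCDCYDYDCYD  (20 'D')


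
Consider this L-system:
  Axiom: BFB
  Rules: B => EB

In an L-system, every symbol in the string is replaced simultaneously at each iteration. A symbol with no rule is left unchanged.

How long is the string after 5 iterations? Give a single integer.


Step 0: length = 3
Step 1: length = 5
Step 2: length = 7
Step 3: length = 9
Step 4: length = 11
Step 5: length = 13

Answer: 13


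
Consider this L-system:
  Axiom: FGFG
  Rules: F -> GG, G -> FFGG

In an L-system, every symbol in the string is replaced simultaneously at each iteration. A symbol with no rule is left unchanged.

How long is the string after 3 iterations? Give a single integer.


Step 0: length = 4
Step 1: length = 12
Step 2: length = 40
Step 3: length = 128

Answer: 128


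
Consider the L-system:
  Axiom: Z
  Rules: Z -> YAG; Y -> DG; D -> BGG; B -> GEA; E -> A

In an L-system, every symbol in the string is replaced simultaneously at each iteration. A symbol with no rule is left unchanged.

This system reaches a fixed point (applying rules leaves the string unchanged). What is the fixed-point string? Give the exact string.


Step 0: Z
Step 1: YAG
Step 2: DGAG
Step 3: BGGGAG
Step 4: GEAGGGAG
Step 5: GAAGGGAG
Step 6: GAAGGGAG  (unchanged — fixed point at step 5)

Answer: GAAGGGAG


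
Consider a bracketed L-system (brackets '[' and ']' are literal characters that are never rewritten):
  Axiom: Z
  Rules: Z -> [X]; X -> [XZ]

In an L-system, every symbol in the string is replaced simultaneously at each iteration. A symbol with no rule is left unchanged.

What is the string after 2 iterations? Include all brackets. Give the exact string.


Step 0: Z
Step 1: [X]
Step 2: [[XZ]]

Answer: [[XZ]]


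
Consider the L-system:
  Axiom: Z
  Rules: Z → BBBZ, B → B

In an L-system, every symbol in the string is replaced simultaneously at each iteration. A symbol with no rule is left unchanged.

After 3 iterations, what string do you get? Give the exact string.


Answer: BBBBBBBBBZ

Derivation:
Step 0: Z
Step 1: BBBZ
Step 2: BBBBBBZ
Step 3: BBBBBBBBBZ


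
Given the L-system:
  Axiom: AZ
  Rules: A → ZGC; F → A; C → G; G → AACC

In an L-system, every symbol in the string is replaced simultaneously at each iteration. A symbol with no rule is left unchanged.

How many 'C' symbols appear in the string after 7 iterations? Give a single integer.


Step 0: AZ  (0 'C')
Step 1: ZGCZ  (1 'C')
Step 2: ZAACCGZ  (2 'C')
Step 3: ZZGCZGCGGAACCZ  (4 'C')
Step 4: ZZAACCGZAACCGAACCAACCZGCZGCGGZ  (10 'C')
Step 5: ZZZGCZGCGGAACCZZGCZGCGGAACCZGCZGCGGZGCZGCGGZAACCGZAACCGAACCAACCZ  (20 'C')
Step 6: ZZZAACCGZAACCGAACCAACCZGCZGCGGZZAACCGZAACCGAACCAACCZGCZGCGGZAACCGZAACCGAACCAACCZAACCGZAACCGAACCAACCZZGCZGCGGAACCZZGCZGCGGAACCZGCZGCGGZGCZGCGGZ  (48 'C')
Step 7: ZZZZGCZGCGGAACCZZGCZGCGGAACCZGCZGCGGZGCZGCGGZAACCGZAACCGAACCAACCZZZGCZGCGGAACCZZGCZGCGGAACCZGCZGCGGZGCZGCGGZAACCGZAACCGAACCAACCZZGCZGCGGAACCZZGCZGCGGAACCZGCZGCGGZGCZGCGGZZGCZGCGGAACCZZGCZGCGGAACCZGCZGCGGZGCZGCGGZZAACCGZAACCGAACCAACCZGCZGCGGZZAACCGZAACCGAACCAACCZGCZGCGGZAACCGZAACCGAACCAACCZAACCGZAACCGAACCAACCZ  (100 'C')

Answer: 100


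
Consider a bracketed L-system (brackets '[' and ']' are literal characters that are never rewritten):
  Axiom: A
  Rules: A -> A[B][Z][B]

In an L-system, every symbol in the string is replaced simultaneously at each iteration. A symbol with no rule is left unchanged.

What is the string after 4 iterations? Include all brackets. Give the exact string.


Step 0: A
Step 1: A[B][Z][B]
Step 2: A[B][Z][B][B][Z][B]
Step 3: A[B][Z][B][B][Z][B][B][Z][B]
Step 4: A[B][Z][B][B][Z][B][B][Z][B][B][Z][B]

Answer: A[B][Z][B][B][Z][B][B][Z][B][B][Z][B]


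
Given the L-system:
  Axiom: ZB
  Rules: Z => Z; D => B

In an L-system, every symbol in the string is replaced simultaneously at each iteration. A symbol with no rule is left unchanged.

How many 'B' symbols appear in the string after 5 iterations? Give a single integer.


Step 0: ZB  (1 'B')
Step 1: ZB  (1 'B')
Step 2: ZB  (1 'B')
Step 3: ZB  (1 'B')
Step 4: ZB  (1 'B')
Step 5: ZB  (1 'B')

Answer: 1


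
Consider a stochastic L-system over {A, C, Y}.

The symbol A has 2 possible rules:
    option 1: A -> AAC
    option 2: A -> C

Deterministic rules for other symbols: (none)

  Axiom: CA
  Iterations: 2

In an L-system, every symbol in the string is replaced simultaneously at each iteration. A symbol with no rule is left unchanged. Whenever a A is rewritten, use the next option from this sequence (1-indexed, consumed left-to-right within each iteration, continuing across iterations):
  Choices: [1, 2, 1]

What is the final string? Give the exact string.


Step 0: CA
Step 1: CAAC  (used choices [1])
Step 2: CCAACC  (used choices [2, 1])

Answer: CCAACC


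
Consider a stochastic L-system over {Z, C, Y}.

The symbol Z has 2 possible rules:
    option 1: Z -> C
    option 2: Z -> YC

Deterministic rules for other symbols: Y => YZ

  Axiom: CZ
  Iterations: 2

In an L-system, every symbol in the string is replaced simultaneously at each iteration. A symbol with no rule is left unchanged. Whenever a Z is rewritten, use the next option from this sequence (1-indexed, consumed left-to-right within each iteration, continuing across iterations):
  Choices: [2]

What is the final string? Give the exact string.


Answer: CYZC

Derivation:
Step 0: CZ
Step 1: CYC  (used choices [2])
Step 2: CYZC  (used choices [])


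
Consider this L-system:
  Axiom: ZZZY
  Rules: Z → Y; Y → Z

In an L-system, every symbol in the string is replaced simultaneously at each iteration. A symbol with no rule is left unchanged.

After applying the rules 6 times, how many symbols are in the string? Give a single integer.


Step 0: length = 4
Step 1: length = 4
Step 2: length = 4
Step 3: length = 4
Step 4: length = 4
Step 5: length = 4
Step 6: length = 4

Answer: 4


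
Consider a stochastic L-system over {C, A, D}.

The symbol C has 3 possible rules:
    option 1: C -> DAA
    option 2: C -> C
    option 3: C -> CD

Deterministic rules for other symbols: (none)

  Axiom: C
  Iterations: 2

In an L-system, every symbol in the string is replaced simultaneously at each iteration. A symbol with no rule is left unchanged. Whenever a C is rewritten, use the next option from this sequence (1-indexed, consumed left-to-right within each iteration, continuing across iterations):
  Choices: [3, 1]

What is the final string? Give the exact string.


Answer: DAAD

Derivation:
Step 0: C
Step 1: CD  (used choices [3])
Step 2: DAAD  (used choices [1])


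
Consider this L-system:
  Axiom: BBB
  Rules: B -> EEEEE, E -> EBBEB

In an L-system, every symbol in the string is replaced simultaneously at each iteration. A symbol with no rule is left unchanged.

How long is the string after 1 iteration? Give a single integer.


Step 0: length = 3
Step 1: length = 15

Answer: 15


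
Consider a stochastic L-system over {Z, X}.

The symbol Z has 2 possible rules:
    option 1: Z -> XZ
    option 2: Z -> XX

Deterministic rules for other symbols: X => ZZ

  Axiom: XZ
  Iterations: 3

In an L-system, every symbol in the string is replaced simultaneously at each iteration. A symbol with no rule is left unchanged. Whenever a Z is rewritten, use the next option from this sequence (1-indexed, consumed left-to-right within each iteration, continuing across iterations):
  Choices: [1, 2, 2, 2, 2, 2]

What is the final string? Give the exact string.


Step 0: XZ
Step 1: ZZXZ  (used choices [1])
Step 2: XXXXZZXX  (used choices [2, 2, 2])
Step 3: ZZZZZZZZXXXXZZZZ  (used choices [2, 2])

Answer: ZZZZZZZZXXXXZZZZ


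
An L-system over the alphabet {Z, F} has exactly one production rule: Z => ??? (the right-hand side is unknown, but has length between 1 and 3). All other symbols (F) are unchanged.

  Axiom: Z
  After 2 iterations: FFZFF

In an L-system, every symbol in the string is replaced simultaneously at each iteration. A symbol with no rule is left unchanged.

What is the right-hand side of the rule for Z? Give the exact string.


Trying Z => FZF:
  Step 0: Z
  Step 1: FZF
  Step 2: FFZFF
Matches the given result.

Answer: FZF


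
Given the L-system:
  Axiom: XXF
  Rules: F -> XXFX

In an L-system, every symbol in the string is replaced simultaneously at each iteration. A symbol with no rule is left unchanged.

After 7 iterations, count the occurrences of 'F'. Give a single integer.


Step 0: XXF  (1 'F')
Step 1: XXXXFX  (1 'F')
Step 2: XXXXXXFXX  (1 'F')
Step 3: XXXXXXXXFXXX  (1 'F')
Step 4: XXXXXXXXXXFXXXX  (1 'F')
Step 5: XXXXXXXXXXXXFXXXXX  (1 'F')
Step 6: XXXXXXXXXXXXXXFXXXXXX  (1 'F')
Step 7: XXXXXXXXXXXXXXXXFXXXXXXX  (1 'F')

Answer: 1


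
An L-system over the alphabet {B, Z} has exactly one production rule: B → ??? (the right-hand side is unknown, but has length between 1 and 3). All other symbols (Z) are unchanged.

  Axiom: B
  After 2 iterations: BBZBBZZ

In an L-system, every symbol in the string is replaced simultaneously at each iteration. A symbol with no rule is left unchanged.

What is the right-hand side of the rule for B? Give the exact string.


Answer: BBZ

Derivation:
Trying B → BBZ:
  Step 0: B
  Step 1: BBZ
  Step 2: BBZBBZZ
Matches the given result.


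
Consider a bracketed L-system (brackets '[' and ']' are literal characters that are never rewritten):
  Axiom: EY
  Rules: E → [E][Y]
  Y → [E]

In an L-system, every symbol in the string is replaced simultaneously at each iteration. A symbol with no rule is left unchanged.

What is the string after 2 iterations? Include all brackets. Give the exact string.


Step 0: EY
Step 1: [E][Y][E]
Step 2: [[E][Y]][[E]][[E][Y]]

Answer: [[E][Y]][[E]][[E][Y]]


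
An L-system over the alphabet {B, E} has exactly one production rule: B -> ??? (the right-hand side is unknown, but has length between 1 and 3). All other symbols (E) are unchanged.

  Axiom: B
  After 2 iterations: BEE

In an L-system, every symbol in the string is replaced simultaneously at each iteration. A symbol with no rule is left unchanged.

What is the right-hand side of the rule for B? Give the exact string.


Answer: BE

Derivation:
Trying B -> BE:
  Step 0: B
  Step 1: BE
  Step 2: BEE
Matches the given result.


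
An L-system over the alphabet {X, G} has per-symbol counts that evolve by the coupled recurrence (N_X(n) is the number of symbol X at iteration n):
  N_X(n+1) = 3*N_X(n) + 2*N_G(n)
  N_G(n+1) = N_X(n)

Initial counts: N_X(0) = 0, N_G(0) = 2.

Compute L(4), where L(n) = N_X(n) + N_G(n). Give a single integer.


Step 0: N_X=0, N_G=2, L=2
Step 1: N_X=4, N_G=0, L=4
Step 2: N_X=12, N_G=4, L=16
Step 3: N_X=44, N_G=12, L=56
Step 4: N_X=156, N_G=44, L=200

Answer: 200


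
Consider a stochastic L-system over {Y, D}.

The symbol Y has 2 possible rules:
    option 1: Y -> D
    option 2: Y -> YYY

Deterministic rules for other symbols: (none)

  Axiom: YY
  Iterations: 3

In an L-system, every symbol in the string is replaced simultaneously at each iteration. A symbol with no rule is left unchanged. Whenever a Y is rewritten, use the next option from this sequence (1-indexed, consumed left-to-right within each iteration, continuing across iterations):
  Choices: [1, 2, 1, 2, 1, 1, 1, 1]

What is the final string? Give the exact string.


Answer: DDDDDD

Derivation:
Step 0: YY
Step 1: DYYY  (used choices [1, 2])
Step 2: DDYYYD  (used choices [1, 2, 1])
Step 3: DDDDDD  (used choices [1, 1, 1])
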